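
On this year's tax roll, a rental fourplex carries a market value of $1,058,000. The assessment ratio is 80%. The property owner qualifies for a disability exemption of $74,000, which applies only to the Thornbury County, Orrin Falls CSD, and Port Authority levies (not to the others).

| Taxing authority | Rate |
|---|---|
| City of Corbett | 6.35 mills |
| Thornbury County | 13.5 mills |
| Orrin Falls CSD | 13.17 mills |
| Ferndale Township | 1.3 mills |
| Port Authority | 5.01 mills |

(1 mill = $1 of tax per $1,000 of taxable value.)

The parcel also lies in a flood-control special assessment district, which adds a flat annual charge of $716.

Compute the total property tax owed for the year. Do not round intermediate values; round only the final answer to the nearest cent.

Assessed value = $1,058,000 × 0.8 = $846,400
City of Corbett: $846,400 × 0.00635 = $5,374.64
Thornbury County: ($846,400 − $74,000) × 0.0135 = $772,400 × 0.0135 = $10,427.4
Orrin Falls CSD: ($846,400 − $74,000) × 0.01317 = $772,400 × 0.01317 = $10,172.508
Ferndale Township: $846,400 × 0.0013 = $1,100.32
Port Authority: ($846,400 − $74,000) × 0.00501 = $772,400 × 0.00501 = $3,869.724
Levies subtotal = $30,944.592
Total = $30,944.592 + $716 = $31,660.592

$31,660.59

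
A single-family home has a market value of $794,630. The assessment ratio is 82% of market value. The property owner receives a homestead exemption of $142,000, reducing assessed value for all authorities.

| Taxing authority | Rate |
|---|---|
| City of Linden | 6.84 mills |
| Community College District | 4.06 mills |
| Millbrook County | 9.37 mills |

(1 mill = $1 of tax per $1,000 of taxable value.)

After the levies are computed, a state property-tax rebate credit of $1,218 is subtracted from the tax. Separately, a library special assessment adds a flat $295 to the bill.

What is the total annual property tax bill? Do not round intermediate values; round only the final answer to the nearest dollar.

Assessed value = $794,630 × 0.82 = $651,596.6
Taxable value = $651,596.6 − $142,000 = $509,596.6
City of Linden: $509,596.6 × 0.00684 = $3,485.640744
Community College District: $509,596.6 × 0.00406 = $2,068.962196
Millbrook County: $509,596.6 × 0.00937 = $4,774.920142
Levies subtotal = $10,329.523082
After credit = $10,329.523082 − $1,218 = $9,111.523082
Total = $9,111.523082 + $295 = $9,406.523082

$9,407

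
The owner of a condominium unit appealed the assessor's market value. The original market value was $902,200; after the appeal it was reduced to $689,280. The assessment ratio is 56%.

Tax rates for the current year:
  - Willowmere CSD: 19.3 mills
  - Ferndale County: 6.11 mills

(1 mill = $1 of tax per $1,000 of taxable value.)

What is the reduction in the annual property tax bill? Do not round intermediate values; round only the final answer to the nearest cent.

Old assessed value = $902,200 × 0.56 = $505,232
New assessed value = $689,280 × 0.56 = $385,996.8
Combined rate = 0.0193 + 0.00611 = 0.02541
Old tax = $505,232 × 0.02541 = $12,837.94512
New tax = $385,996.8 × 0.02541 = $9,808.178688
Reduction = $12,837.94512 − $9,808.178688 = $3,029.766432

$3,029.77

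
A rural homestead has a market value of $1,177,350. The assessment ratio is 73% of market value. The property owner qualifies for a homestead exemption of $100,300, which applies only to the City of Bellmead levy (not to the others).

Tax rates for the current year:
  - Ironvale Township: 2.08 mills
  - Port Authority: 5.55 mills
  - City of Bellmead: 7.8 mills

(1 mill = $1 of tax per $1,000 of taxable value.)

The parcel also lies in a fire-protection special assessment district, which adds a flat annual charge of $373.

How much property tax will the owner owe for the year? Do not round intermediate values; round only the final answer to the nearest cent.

Assessed value = $1,177,350 × 0.73 = $859,465.5
Ironvale Township: $859,465.5 × 0.00208 = $1,787.68824
Port Authority: $859,465.5 × 0.00555 = $4,770.033525
City of Bellmead: ($859,465.5 − $100,300) × 0.0078 = $759,165.5 × 0.0078 = $5,921.4909
Levies subtotal = $12,479.212665
Total = $12,479.212665 + $373 = $12,852.212665

$12,852.21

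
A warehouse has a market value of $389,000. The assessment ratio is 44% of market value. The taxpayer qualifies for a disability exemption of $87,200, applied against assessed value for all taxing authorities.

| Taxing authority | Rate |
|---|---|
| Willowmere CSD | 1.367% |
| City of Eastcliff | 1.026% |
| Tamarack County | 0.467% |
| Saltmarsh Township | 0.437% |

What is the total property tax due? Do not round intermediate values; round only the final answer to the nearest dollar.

Assessed value = $389,000 × 0.44 = $171,160
Taxable value = $171,160 − $87,200 = $83,960
Willowmere CSD: $83,960 × 0.01367 = $1,147.7332
City of Eastcliff: $83,960 × 0.01026 = $861.4296
Tamarack County: $83,960 × 0.00467 = $392.0932
Saltmarsh Township: $83,960 × 0.00437 = $366.9052
Total = $1,147.7332 + $861.4296 + $392.0932 + $366.9052 = $2,768.1612

$2,768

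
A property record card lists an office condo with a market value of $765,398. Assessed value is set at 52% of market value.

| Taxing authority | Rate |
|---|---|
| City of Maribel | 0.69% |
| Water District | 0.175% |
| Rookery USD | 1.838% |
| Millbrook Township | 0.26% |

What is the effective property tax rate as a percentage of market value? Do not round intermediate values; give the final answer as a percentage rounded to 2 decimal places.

Assessed value = $765,398 × 0.52 = $398,006.96
City of Maribel: $398,006.96 × 0.0069 = $2,746.248024
Water District: $398,006.96 × 0.00175 = $696.51218
Rookery USD: $398,006.96 × 0.01838 = $7,315.3679248
Millbrook Township: $398,006.96 × 0.0026 = $1,034.818096
Total tax = $11,792.9462248
Effective rate = $11,792.9462248 ÷ $765,398 = 1.54% of market value

1.54%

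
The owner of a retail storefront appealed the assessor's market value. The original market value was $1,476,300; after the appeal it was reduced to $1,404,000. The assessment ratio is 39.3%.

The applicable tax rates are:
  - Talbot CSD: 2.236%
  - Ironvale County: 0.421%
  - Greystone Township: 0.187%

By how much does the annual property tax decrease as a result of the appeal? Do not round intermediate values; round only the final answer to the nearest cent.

Old assessed value = $1,476,300 × 0.393 = $580,185.9
New assessed value = $1,404,000 × 0.393 = $551,772
Combined rate = 0.02236 + 0.00421 + 0.00187 = 0.02844
Old tax = $580,185.9 × 0.02844 = $16,500.486996
New tax = $551,772 × 0.02844 = $15,692.39568
Reduction = $16,500.486996 − $15,692.39568 = $808.091316

$808.09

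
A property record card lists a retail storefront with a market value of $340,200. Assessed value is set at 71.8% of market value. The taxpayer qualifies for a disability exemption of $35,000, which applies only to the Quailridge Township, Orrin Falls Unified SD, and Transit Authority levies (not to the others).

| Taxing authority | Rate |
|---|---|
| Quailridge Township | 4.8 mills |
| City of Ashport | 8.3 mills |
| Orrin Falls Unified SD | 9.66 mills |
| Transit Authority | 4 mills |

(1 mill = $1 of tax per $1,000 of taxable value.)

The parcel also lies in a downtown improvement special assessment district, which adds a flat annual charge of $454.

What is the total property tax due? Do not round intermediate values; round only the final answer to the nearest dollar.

$6,344

Assessed value = $340,200 × 0.718 = $244,263.6
Quailridge Township: ($244,263.6 − $35,000) × 0.0048 = $209,263.6 × 0.0048 = $1,004.46528
City of Ashport: $244,263.6 × 0.0083 = $2,027.38788
Orrin Falls Unified SD: ($244,263.6 − $35,000) × 0.00966 = $209,263.6 × 0.00966 = $2,021.486376
Transit Authority: ($244,263.6 − $35,000) × 0.004 = $209,263.6 × 0.004 = $837.0544
Levies subtotal = $5,890.393936
Total = $5,890.393936 + $454 = $6,344.393936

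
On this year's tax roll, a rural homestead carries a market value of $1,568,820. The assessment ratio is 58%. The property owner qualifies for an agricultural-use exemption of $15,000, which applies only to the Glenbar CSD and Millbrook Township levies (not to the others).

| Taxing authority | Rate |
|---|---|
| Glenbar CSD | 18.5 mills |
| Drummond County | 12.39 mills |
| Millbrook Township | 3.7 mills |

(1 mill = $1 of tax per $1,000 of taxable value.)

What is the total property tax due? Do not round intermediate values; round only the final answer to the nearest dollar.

Assessed value = $1,568,820 × 0.58 = $909,915.6
Glenbar CSD: ($909,915.6 − $15,000) × 0.0185 = $894,915.6 × 0.0185 = $16,555.9386
Drummond County: $909,915.6 × 0.01239 = $11,273.854284
Millbrook Township: ($909,915.6 − $15,000) × 0.0037 = $894,915.6 × 0.0037 = $3,311.18772
Total = $31,140.980604

$31,141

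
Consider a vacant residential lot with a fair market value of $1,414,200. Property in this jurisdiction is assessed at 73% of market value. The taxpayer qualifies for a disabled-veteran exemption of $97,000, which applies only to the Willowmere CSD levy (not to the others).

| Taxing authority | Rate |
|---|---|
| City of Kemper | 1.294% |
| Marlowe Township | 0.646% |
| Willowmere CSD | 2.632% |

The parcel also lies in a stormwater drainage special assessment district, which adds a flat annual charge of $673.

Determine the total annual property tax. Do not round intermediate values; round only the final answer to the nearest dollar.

Assessed value = $1,414,200 × 0.73 = $1,032,366
City of Kemper: $1,032,366 × 0.01294 = $13,358.81604
Marlowe Township: $1,032,366 × 0.00646 = $6,669.08436
Willowmere CSD: ($1,032,366 − $97,000) × 0.02632 = $935,366 × 0.02632 = $24,618.83312
Levies subtotal = $44,646.73352
Total = $44,646.73352 + $673 = $45,319.73352

$45,320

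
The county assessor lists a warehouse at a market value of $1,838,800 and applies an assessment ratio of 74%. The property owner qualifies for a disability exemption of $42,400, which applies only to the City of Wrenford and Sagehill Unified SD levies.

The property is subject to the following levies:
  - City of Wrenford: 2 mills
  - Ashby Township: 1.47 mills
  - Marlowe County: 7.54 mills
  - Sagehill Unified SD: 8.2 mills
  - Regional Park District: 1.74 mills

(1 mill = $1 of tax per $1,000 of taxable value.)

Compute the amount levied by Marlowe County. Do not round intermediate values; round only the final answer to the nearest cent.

$10,259.77

Assessed value = $1,838,800 × 0.74 = $1,360,712
Marlowe County taxable value = $1,360,712 (exemption does not apply)
Marlowe County levy = $1,360,712 × 0.00754 = $10,259.76848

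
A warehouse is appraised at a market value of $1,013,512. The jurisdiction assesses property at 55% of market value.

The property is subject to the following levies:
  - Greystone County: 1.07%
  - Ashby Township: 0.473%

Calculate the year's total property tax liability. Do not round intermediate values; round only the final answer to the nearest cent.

Assessed value = $1,013,512 × 0.55 = $557,431.6
Greystone County: $557,431.6 × 0.0107 = $5,964.51812
Ashby Township: $557,431.6 × 0.00473 = $2,636.651468
Total = $5,964.51812 + $2,636.651468 = $8,601.169588

$8,601.17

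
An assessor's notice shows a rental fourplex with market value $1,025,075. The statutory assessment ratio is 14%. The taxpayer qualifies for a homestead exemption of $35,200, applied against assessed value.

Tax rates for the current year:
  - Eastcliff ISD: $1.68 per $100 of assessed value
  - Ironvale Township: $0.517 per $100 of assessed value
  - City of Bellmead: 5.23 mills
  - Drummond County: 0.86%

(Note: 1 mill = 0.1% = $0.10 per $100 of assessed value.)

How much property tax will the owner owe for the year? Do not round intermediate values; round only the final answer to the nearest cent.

Assessed value = $1,025,075 × 0.14 = $143,510.5
Taxable value = $143,510.5 − $35,200 = $108,310.5
Eastcliff ISD: $108,310.5 × 0.0168 = $1,819.6164
Ironvale Township: $108,310.5 × 0.00517 = $559.965285
City of Bellmead: $108,310.5 × 0.00523 = $566.463915
Drummond County: $108,310.5 × 0.0086 = $931.4703
Total = $3,877.5159

$3,877.52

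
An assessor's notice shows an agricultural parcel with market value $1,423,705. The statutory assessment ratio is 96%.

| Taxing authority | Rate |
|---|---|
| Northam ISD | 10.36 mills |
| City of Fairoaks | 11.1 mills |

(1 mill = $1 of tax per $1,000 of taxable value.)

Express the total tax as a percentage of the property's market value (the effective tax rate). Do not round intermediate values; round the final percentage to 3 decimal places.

2.060%

Assessed value = $1,423,705 × 0.96 = $1,366,756.8
Northam ISD: $1,366,756.8 × 0.01036 = $14,159.600448
City of Fairoaks: $1,366,756.8 × 0.0111 = $15,171.00048
Total tax = $29,330.600928
Effective rate = $29,330.600928 ÷ $1,423,705 = 2.060% of market value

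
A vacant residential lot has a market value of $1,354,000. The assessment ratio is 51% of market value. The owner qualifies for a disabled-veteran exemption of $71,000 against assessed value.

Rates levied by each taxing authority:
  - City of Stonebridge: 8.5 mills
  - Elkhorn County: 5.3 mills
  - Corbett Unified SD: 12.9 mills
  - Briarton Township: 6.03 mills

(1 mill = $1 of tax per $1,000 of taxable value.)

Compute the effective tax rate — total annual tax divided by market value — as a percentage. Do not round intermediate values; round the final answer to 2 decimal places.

Assessed value = $1,354,000 × 0.51 = $690,540
Taxable value = $690,540 − $71,000 = $619,540
City of Stonebridge: $619,540 × 0.0085 = $5,266.09
Elkhorn County: $619,540 × 0.0053 = $3,283.562
Corbett Unified SD: $619,540 × 0.0129 = $7,992.066
Briarton Township: $619,540 × 0.00603 = $3,735.8262
Total tax = $20,277.5442
Effective rate = $20,277.5442 ÷ $1,354,000 = 1.50% of market value

1.50%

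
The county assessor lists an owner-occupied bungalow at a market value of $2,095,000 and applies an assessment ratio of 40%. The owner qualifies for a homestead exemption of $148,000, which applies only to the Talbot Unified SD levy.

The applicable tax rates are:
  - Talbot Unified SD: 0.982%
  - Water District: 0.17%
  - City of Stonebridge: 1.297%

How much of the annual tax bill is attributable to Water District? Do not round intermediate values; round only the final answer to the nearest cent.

$1,424.60

Assessed value = $2,095,000 × 0.4 = $838,000
Water District taxable value = $838,000 (exemption does not apply)
Water District levy = $838,000 × 0.0017 = $1,424.6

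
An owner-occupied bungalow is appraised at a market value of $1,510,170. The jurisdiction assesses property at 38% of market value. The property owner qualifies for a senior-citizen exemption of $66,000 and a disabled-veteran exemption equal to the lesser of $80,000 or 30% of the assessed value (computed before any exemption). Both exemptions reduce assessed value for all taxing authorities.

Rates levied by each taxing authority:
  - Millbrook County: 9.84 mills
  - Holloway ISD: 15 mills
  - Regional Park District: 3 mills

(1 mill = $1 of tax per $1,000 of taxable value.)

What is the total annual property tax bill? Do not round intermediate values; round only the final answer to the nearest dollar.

$11,912

Assessed value = $1,510,170 × 0.38 = $573,864.6
Disabled-veteran exemption = min($80,000, 30% × $573,864.6) = min($80,000, $172,159.38) = $80,000 (dollar cap binds)
Taxable value = $573,864.6 − $66,000 − $80,000 = $427,864.6
Millbrook County: $427,864.6 × 0.00984 = $4,210.187664
Holloway ISD: $427,864.6 × 0.015 = $6,417.969
Regional Park District: $427,864.6 × 0.003 = $1,283.5938
Total = $11,911.750464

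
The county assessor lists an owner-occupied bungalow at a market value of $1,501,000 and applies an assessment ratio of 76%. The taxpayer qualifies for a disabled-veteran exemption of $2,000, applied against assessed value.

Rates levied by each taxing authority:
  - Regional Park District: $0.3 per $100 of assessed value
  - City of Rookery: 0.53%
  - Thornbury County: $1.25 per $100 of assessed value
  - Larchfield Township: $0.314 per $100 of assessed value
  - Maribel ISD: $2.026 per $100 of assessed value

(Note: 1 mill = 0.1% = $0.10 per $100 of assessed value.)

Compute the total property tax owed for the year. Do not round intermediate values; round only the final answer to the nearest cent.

$50,333.19

Assessed value = $1,501,000 × 0.76 = $1,140,760
Taxable value = $1,140,760 − $2,000 = $1,138,760
Regional Park District: $1,138,760 × 0.003 = $3,416.28
City of Rookery: $1,138,760 × 0.0053 = $6,035.428
Thornbury County: $1,138,760 × 0.0125 = $14,234.5
Larchfield Township: $1,138,760 × 0.00314 = $3,575.7064
Maribel ISD: $1,138,760 × 0.02026 = $23,071.2776
Total = $50,333.192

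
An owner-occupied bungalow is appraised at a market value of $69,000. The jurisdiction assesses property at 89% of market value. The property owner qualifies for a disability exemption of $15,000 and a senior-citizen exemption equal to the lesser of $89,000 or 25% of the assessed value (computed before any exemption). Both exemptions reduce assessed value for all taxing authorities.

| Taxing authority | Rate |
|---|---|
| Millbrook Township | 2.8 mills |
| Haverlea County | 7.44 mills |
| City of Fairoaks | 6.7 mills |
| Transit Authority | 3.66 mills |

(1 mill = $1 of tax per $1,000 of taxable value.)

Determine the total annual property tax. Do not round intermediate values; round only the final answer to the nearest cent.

$639.78

Assessed value = $69,000 × 0.89 = $61,410
Senior-citizen exemption = min($89,000, 25% × $61,410) = min($89,000, $15,352.5) = $15,352.5 (percentage binds)
Taxable value = $61,410 − $15,000 − $15,352.5 = $31,057.5
Millbrook Township: $31,057.5 × 0.0028 = $86.961
Haverlea County: $31,057.5 × 0.00744 = $231.0678
City of Fairoaks: $31,057.5 × 0.0067 = $208.08525
Transit Authority: $31,057.5 × 0.00366 = $113.67045
Total = $639.7845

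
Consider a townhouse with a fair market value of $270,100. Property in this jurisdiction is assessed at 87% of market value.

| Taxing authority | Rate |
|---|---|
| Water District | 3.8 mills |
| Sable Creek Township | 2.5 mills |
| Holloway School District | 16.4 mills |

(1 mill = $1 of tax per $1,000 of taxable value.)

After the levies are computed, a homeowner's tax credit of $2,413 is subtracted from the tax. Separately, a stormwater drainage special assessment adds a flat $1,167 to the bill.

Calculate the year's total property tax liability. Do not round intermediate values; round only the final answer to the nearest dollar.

Assessed value = $270,100 × 0.87 = $234,987
Water District: $234,987 × 0.0038 = $892.9506
Sable Creek Township: $234,987 × 0.0025 = $587.4675
Holloway School District: $234,987 × 0.0164 = $3,853.7868
Levies subtotal = $5,334.2049
After credit = $5,334.2049 − $2,413 = $2,921.2049
Total = $2,921.2049 + $1,167 = $4,088.2049

$4,088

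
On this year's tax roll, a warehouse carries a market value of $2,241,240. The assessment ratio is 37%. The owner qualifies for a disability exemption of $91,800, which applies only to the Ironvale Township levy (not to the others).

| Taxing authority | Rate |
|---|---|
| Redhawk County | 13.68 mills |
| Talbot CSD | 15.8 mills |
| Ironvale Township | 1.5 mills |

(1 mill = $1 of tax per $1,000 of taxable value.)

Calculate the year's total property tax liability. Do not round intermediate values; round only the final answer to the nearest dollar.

$25,553

Assessed value = $2,241,240 × 0.37 = $829,258.8
Redhawk County: $829,258.8 × 0.01368 = $11,344.260384
Talbot CSD: $829,258.8 × 0.0158 = $13,102.28904
Ironvale Township: ($829,258.8 − $91,800) × 0.0015 = $737,458.8 × 0.0015 = $1,106.1882
Total = $25,552.737624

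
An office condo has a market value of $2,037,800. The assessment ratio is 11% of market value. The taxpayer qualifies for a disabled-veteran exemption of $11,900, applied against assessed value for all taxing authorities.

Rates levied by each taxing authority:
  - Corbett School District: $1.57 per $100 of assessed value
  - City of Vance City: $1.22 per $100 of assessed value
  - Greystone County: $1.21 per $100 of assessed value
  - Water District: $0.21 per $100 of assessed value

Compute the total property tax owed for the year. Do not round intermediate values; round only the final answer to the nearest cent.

$8,936.06

Assessed value = $2,037,800 × 0.11 = $224,158
Taxable value = $224,158 − $11,900 = $212,258
Corbett School District: $212,258 × 0.0157 = $3,332.4506
City of Vance City: $212,258 × 0.0122 = $2,589.5476
Greystone County: $212,258 × 0.0121 = $2,568.3218
Water District: $212,258 × 0.0021 = $445.7418
Total = $3,332.4506 + $2,589.5476 + $2,568.3218 + $445.7418 = $8,936.0618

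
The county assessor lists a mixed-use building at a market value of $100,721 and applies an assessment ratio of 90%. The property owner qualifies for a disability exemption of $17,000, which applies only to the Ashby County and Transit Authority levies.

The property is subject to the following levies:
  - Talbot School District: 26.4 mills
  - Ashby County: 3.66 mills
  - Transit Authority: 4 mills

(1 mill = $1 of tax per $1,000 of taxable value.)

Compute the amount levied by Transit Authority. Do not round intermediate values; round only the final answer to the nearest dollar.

$295

Assessed value = $100,721 × 0.9 = $90,648.9
Transit Authority taxable value = $90,648.9 − $17,000 = $73,648.9
Transit Authority levy = $73,648.9 × 0.004 = $294.5956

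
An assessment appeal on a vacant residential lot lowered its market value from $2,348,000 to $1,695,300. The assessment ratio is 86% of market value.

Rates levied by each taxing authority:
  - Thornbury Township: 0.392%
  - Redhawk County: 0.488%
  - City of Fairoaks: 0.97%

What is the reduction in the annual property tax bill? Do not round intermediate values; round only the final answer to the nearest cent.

$10,384.46

Old assessed value = $2,348,000 × 0.86 = $2,019,280
New assessed value = $1,695,300 × 0.86 = $1,457,958
Combined rate = 0.00392 + 0.00488 + 0.0097 = 0.0185
Old tax = $2,019,280 × 0.0185 = $37,356.68
New tax = $1,457,958 × 0.0185 = $26,972.223
Reduction = $37,356.68 − $26,972.223 = $10,384.457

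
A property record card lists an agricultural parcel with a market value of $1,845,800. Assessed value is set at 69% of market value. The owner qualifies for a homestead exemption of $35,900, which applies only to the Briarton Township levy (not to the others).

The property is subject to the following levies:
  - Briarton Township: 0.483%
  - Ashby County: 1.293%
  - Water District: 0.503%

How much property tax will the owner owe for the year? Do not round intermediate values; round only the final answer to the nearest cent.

$28,851.99

Assessed value = $1,845,800 × 0.69 = $1,273,602
Briarton Township: ($1,273,602 − $35,900) × 0.00483 = $1,237,702 × 0.00483 = $5,978.10066
Ashby County: $1,273,602 × 0.01293 = $16,467.67386
Water District: $1,273,602 × 0.00503 = $6,406.21806
Total = $28,851.99258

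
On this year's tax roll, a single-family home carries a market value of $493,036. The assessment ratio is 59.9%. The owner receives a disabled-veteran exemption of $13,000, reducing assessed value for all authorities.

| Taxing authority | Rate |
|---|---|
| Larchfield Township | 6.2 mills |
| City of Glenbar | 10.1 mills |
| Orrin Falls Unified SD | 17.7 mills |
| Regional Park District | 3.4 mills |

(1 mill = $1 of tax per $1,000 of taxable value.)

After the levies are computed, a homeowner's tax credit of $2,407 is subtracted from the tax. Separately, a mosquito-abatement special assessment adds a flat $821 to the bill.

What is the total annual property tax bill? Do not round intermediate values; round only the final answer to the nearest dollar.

Assessed value = $493,036 × 0.599 = $295,328.564
Taxable value = $295,328.564 − $13,000 = $282,328.564
Larchfield Township: $282,328.564 × 0.0062 = $1,750.4370968
City of Glenbar: $282,328.564 × 0.0101 = $2,851.5184964
Orrin Falls Unified SD: $282,328.564 × 0.0177 = $4,997.2155828
Regional Park District: $282,328.564 × 0.0034 = $959.9171176
Levies subtotal = $10,559.0882936
After credit = $10,559.0882936 − $2,407 = $8,152.0882936
Total = $8,152.0882936 + $821 = $8,973.0882936

$8,973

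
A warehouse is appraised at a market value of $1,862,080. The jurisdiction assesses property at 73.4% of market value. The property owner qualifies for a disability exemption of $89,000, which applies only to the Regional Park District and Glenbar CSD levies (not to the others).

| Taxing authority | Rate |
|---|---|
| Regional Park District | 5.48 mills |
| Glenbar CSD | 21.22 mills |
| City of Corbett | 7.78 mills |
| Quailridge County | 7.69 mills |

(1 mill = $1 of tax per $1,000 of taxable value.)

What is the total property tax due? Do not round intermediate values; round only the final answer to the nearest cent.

$55,260.25

Assessed value = $1,862,080 × 0.734 = $1,366,766.72
Regional Park District: ($1,366,766.72 − $89,000) × 0.00548 = $1,277,766.72 × 0.00548 = $7,002.1616256
Glenbar CSD: ($1,366,766.72 − $89,000) × 0.02122 = $1,277,766.72 × 0.02122 = $27,114.2097984
City of Corbett: $1,366,766.72 × 0.00778 = $10,633.4450816
Quailridge County: $1,366,766.72 × 0.00769 = $10,510.4360768
Total = $55,260.2525824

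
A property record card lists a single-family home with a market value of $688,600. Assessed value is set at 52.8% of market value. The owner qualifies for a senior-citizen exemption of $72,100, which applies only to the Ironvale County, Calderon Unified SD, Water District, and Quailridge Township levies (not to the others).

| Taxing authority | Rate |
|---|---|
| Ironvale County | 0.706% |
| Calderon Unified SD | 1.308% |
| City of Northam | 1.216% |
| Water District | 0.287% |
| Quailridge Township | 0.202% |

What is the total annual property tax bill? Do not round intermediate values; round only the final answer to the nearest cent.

$11,716.91

Assessed value = $688,600 × 0.528 = $363,580.8
Ironvale County: ($363,580.8 − $72,100) × 0.00706 = $291,480.8 × 0.00706 = $2,057.854448
Calderon Unified SD: ($363,580.8 − $72,100) × 0.01308 = $291,480.8 × 0.01308 = $3,812.568864
City of Northam: $363,580.8 × 0.01216 = $4,421.142528
Water District: ($363,580.8 − $72,100) × 0.00287 = $291,480.8 × 0.00287 = $836.549896
Quailridge Township: ($363,580.8 − $72,100) × 0.00202 = $291,480.8 × 0.00202 = $588.791216
Total = $11,716.906952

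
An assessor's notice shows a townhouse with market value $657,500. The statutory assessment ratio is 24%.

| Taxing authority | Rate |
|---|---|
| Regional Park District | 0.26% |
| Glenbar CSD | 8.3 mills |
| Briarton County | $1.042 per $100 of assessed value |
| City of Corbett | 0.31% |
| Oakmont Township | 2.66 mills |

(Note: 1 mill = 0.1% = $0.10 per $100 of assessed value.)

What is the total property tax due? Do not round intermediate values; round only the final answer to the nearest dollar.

$4,273

Assessed value = $657,500 × 0.24 = $157,800
Regional Park District: $157,800 × 0.0026 = $410.28
Glenbar CSD: $157,800 × 0.0083 = $1,309.74
Briarton County: $157,800 × 0.01042 = $1,644.276
City of Corbett: $157,800 × 0.0031 = $489.18
Oakmont Township: $157,800 × 0.00266 = $419.748
Total = $4,273.224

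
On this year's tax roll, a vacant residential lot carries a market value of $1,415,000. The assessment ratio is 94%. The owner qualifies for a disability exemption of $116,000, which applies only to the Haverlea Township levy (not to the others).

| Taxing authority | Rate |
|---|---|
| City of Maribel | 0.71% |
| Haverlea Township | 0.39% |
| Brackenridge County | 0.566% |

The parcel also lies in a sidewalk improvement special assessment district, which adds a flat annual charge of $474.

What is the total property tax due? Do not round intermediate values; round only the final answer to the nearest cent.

Assessed value = $1,415,000 × 0.94 = $1,330,100
City of Maribel: $1,330,100 × 0.0071 = $9,443.71
Haverlea Township: ($1,330,100 − $116,000) × 0.0039 = $1,214,100 × 0.0039 = $4,734.99
Brackenridge County: $1,330,100 × 0.00566 = $7,528.366
Levies subtotal = $21,707.066
Total = $21,707.066 + $474 = $22,181.066

$22,181.07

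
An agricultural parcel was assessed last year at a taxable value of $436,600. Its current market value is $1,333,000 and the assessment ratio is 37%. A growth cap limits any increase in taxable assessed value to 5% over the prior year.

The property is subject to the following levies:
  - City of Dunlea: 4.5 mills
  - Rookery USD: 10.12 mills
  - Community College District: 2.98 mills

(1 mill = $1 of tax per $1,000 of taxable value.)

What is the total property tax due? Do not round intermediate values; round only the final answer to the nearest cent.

Uncapped assessed value = $1,333,000 × 0.37 = $493,210
Cap limit = $436,600 × 1.05 = $458,430
Taxable assessed value = min($493,210, $458,430) = $458,430 (cap binds)
City of Dunlea: $458,430 × 0.0045 = $2,062.935
Rookery USD: $458,430 × 0.01012 = $4,639.3116
Community College District: $458,430 × 0.00298 = $1,366.1214
Total = $8,068.368

$8,068.37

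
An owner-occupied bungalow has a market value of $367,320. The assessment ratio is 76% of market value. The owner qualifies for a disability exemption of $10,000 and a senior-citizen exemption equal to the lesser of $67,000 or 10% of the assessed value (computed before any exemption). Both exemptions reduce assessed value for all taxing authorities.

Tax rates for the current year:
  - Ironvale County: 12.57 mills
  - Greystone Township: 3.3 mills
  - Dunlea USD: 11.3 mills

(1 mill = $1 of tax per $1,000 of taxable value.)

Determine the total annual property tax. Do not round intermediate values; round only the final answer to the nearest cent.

Assessed value = $367,320 × 0.76 = $279,163.2
Senior-citizen exemption = min($67,000, 10% × $279,163.2) = min($67,000, $27,916.32) = $27,916.32 (percentage binds)
Taxable value = $279,163.2 − $10,000 − $27,916.32 = $241,246.88
Ironvale County: $241,246.88 × 0.01257 = $3,032.4732816
Greystone Township: $241,246.88 × 0.0033 = $796.114704
Dunlea USD: $241,246.88 × 0.0113 = $2,726.089744
Total = $6,554.6777296

$6,554.68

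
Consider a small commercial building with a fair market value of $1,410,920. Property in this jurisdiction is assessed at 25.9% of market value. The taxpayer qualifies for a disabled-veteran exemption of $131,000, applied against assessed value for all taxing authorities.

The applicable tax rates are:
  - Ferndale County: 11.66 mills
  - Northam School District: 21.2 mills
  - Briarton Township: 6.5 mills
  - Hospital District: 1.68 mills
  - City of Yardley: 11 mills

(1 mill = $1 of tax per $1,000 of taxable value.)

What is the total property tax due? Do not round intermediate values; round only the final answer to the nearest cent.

Assessed value = $1,410,920 × 0.259 = $365,428.28
Taxable value = $365,428.28 − $131,000 = $234,428.28
Ferndale County: $234,428.28 × 0.01166 = $2,733.4337448
Northam School District: $234,428.28 × 0.0212 = $4,969.879536
Briarton Township: $234,428.28 × 0.0065 = $1,523.78382
Hospital District: $234,428.28 × 0.00168 = $393.8395104
City of Yardley: $234,428.28 × 0.011 = $2,578.71108
Total = $2,733.4337448 + $4,969.879536 + $1,523.78382 + $393.8395104 + $2,578.71108 = $12,199.6476912

$12,199.65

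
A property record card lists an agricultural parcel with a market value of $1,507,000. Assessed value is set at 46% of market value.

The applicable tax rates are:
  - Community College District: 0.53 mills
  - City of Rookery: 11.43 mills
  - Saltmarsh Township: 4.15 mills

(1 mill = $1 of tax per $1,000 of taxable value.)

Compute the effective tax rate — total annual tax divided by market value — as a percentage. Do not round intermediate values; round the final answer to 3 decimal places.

0.741%

Assessed value = $1,507,000 × 0.46 = $693,220
Community College District: $693,220 × 0.00053 = $367.4066
City of Rookery: $693,220 × 0.01143 = $7,923.5046
Saltmarsh Township: $693,220 × 0.00415 = $2,876.863
Total tax = $11,167.7742
Effective rate = $11,167.7742 ÷ $1,507,000 = 0.741% of market value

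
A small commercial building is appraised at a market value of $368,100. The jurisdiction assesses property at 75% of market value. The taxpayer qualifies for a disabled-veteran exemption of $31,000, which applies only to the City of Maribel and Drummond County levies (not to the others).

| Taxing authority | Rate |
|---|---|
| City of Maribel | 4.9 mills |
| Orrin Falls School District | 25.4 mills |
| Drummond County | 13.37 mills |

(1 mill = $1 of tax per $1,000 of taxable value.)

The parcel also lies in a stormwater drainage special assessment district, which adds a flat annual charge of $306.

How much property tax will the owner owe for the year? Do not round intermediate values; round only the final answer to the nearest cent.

$11,795.83

Assessed value = $368,100 × 0.75 = $276,075
City of Maribel: ($276,075 − $31,000) × 0.0049 = $245,075 × 0.0049 = $1,200.8675
Orrin Falls School District: $276,075 × 0.0254 = $7,012.305
Drummond County: ($276,075 − $31,000) × 0.01337 = $245,075 × 0.01337 = $3,276.65275
Levies subtotal = $11,489.82525
Total = $11,489.82525 + $306 = $11,795.82525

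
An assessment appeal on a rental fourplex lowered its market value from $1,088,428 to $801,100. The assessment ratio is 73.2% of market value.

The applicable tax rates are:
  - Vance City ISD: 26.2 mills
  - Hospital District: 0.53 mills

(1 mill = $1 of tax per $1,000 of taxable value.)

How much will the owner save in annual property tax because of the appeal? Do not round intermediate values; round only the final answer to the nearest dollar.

Old assessed value = $1,088,428 × 0.732 = $796,729.296
New assessed value = $801,100 × 0.732 = $586,405.2
Combined rate = 0.0262 + 0.00053 = 0.02673
Old tax = $796,729.296 × 0.02673 = $21,296.57408208
New tax = $586,405.2 × 0.02673 = $15,674.610996
Reduction = $21,296.57408208 − $15,674.610996 = $5,621.96308608

$5,622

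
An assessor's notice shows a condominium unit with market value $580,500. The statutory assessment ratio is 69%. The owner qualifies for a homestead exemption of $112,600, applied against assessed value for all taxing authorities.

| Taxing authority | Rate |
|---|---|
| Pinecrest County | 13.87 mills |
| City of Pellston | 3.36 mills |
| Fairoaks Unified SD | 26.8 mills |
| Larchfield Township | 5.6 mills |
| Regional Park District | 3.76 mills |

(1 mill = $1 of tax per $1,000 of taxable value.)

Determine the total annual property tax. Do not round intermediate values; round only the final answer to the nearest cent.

Assessed value = $580,500 × 0.69 = $400,545
Taxable value = $400,545 − $112,600 = $287,945
Pinecrest County: $287,945 × 0.01387 = $3,993.79715
City of Pellston: $287,945 × 0.00336 = $967.4952
Fairoaks Unified SD: $287,945 × 0.0268 = $7,716.926
Larchfield Township: $287,945 × 0.0056 = $1,612.492
Regional Park District: $287,945 × 0.00376 = $1,082.6732
Total = $3,993.79715 + $967.4952 + $7,716.926 + $1,612.492 + $1,082.6732 = $15,373.38355

$15,373.38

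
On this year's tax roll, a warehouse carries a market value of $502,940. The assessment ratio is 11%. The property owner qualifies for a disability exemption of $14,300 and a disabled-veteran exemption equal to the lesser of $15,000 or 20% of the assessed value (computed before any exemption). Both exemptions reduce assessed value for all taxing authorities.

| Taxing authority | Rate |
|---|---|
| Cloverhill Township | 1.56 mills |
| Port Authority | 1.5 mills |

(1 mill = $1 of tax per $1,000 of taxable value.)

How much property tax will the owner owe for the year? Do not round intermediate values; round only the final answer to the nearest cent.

$91.67

Assessed value = $502,940 × 0.11 = $55,323.4
Disabled-veteran exemption = min($15,000, 20% × $55,323.4) = min($15,000, $11,064.68) = $11,064.68 (percentage binds)
Taxable value = $55,323.4 − $14,300 − $11,064.68 = $29,958.72
Cloverhill Township: $29,958.72 × 0.00156 = $46.7356032
Port Authority: $29,958.72 × 0.0015 = $44.93808
Total = $91.6736832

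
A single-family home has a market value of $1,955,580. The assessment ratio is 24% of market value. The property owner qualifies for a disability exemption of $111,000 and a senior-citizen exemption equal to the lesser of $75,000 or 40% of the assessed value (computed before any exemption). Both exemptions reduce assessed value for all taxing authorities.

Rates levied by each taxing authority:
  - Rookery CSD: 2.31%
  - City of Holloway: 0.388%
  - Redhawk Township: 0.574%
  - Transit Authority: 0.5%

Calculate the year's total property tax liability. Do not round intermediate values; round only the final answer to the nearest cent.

Assessed value = $1,955,580 × 0.24 = $469,339.2
Senior-citizen exemption = min($75,000, 40% × $469,339.2) = min($75,000, $187,735.68) = $75,000 (dollar cap binds)
Taxable value = $469,339.2 − $111,000 − $75,000 = $283,339.2
Rookery CSD: $283,339.2 × 0.0231 = $6,545.13552
City of Holloway: $283,339.2 × 0.00388 = $1,099.356096
Redhawk Township: $283,339.2 × 0.00574 = $1,626.367008
Transit Authority: $283,339.2 × 0.005 = $1,416.696
Total = $10,687.554624

$10,687.55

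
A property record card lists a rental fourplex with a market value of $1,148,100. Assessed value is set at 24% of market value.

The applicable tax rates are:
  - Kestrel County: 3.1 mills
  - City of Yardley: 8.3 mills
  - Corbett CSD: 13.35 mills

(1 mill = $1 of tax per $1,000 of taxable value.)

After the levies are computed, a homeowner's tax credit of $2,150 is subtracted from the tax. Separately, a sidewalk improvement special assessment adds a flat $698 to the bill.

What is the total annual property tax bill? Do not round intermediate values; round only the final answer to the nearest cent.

Assessed value = $1,148,100 × 0.24 = $275,544
Kestrel County: $275,544 × 0.0031 = $854.1864
City of Yardley: $275,544 × 0.0083 = $2,287.0152
Corbett CSD: $275,544 × 0.01335 = $3,678.5124
Levies subtotal = $6,819.714
After credit = $6,819.714 − $2,150 = $4,669.714
Total = $4,669.714 + $698 = $5,367.714

$5,367.71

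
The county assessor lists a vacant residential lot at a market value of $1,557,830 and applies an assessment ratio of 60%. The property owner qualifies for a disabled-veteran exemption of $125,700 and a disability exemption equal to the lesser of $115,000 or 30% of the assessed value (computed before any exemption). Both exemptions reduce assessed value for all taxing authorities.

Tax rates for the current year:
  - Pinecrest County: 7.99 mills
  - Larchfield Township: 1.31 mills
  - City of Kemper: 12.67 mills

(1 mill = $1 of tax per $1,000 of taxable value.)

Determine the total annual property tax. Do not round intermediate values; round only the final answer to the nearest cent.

Assessed value = $1,557,830 × 0.6 = $934,698
Disability exemption = min($115,000, 30% × $934,698) = min($115,000, $280,409.4) = $115,000 (dollar cap binds)
Taxable value = $934,698 − $125,700 − $115,000 = $693,998
Pinecrest County: $693,998 × 0.00799 = $5,545.04402
Larchfield Township: $693,998 × 0.00131 = $909.13738
City of Kemper: $693,998 × 0.01267 = $8,792.95466
Total = $15,247.13606

$15,247.14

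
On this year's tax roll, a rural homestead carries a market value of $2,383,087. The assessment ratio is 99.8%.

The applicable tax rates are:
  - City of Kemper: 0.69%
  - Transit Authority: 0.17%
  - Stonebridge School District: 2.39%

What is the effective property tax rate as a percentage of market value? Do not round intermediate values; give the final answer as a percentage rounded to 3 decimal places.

Assessed value = $2,383,087 × 0.998 = $2,378,320.826
City of Kemper: $2,378,320.826 × 0.0069 = $16,410.4136994
Transit Authority: $2,378,320.826 × 0.0017 = $4,043.1454042
Stonebridge School District: $2,378,320.826 × 0.0239 = $56,841.8677414
Total tax = $77,295.426845
Effective rate = $77,295.426845 ÷ $2,383,087 = 3.244% of market value

3.244%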